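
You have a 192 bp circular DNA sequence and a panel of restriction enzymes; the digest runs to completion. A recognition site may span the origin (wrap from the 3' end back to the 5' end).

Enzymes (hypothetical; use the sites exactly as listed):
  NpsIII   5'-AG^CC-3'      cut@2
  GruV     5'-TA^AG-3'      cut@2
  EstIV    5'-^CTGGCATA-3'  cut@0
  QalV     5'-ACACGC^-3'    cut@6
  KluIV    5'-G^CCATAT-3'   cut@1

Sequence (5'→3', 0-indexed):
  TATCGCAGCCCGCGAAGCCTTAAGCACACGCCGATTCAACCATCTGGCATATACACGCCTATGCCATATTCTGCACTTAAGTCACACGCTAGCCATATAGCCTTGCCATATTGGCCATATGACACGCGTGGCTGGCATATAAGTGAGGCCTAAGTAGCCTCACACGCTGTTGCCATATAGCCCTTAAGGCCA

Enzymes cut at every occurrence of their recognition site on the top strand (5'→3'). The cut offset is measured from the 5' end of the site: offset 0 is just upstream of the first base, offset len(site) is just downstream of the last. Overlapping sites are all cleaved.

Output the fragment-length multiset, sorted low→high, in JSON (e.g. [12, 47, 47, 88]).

Per-enzyme occurrences:
  NpsIII AGCC/2: at [6, 15, 90, 98, 155, 178] ⇒ [8, 17, 92, 100, 157, 180]
  GruV TAAG/2: at [20, 77, 139, 150, 184] ⇒ [22, 79, 141, 152, 186]
  EstIV CTGGCATA/0: at [43, 131] ⇒ [43, 131]
  QalV ACACGC/6: at [25, 52, 83, 121, 161] ⇒ [31, 58, 89, 127, 167]
  KluIV GCCATAT/1: at [62, 91, 104, 113, 171, 188] ⇒ [63, 92, 105, 114, 172, 189]

Pooled cuts: [8, 17, 22, 31, 43, 58, 63, 79, 89, 92, 100, 105, 114, 127, 131, 141, 152, 157, 167, 172, 180, 186, 189]

Fragment lengths:
  8→17: 9 bp
  17→22: 5 bp
  22→31: 9 bp
  31→43: 12 bp
  43→58: 15 bp
  58→63: 5 bp
  63→79: 16 bp
  79→89: 10 bp
  89→92: 3 bp
  92→100: 8 bp
  100→105: 5 bp
  105→114: 9 bp
  114→127: 13 bp
  127→131: 4 bp
  131→141: 10 bp
  141→152: 11 bp
  152→157: 5 bp
  157→167: 10 bp
  167→172: 5 bp
  172→180: 8 bp
  180→186: 6 bp
  186→189: 3 bp
  189→8 (wrap): 192-189+8 = 11 bp

[3,3,4,5,5,5,5,5,6,8,8,9,9,9,10,10,10,11,11,12,13,15,16]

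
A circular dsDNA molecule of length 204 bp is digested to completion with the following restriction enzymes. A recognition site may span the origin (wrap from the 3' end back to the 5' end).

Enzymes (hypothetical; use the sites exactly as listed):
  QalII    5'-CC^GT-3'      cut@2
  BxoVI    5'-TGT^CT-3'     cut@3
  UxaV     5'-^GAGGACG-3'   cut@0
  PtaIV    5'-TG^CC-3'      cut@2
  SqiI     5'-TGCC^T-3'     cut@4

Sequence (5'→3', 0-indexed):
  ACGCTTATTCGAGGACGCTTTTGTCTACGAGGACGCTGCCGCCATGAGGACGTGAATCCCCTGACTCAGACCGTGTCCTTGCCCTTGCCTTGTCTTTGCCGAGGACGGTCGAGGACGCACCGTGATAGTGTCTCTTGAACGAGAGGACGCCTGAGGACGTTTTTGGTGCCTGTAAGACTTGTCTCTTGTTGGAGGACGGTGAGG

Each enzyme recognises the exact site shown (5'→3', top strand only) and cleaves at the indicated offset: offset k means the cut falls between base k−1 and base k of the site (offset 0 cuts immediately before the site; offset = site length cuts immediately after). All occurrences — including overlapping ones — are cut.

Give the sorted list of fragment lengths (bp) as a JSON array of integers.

[2,2,2,4,4,5,6,7,9,9,9,10,10,10,10,11,11,12,14,14,16,27]

Site scan:
  QalII CCGT/2: at [70, 119] ⇒ [72, 121]
  BxoVI TGTCT/3: at [21, 90, 128, 179] ⇒ [24, 93, 131, 182]
  UxaV GAGGACG/0: at [10, 28, 45, 100, 110, 142, 152, 191, 200] ⇒ [10, 28, 45, 100, 110, 142, 152, 191, 200]
  PtaIV TGCC/2: at [36, 79, 85, 96, 166] ⇒ [38, 81, 87, 98, 168]
  SqiI TGCCT/4: at [85, 166] ⇒ [89, 170]

All cut coordinates (distinct, sorted): [10, 24, 28, 38, 45, 72, 81, 87, 89, 93, 98, 100, 110, 121, 131, 142, 152, 168, 170, 182, 191, 200]

Fragments:
  10→24: 14 bp
  24→28: 4 bp
  28→38: 10 bp
  38→45: 7 bp
  45→72: 27 bp
  72→81: 9 bp
  81→87: 6 bp
  87→89: 2 bp
  89→93: 4 bp
  93→98: 5 bp
  98→100: 2 bp
  100→110: 10 bp
  110→121: 11 bp
  121→131: 10 bp
  131→142: 11 bp
  142→152: 10 bp
  152→168: 16 bp
  168→170: 2 bp
  170→182: 12 bp
  182→191: 9 bp
  191→200: 9 bp
  200→10 (wrap): 204-200+10 = 14 bp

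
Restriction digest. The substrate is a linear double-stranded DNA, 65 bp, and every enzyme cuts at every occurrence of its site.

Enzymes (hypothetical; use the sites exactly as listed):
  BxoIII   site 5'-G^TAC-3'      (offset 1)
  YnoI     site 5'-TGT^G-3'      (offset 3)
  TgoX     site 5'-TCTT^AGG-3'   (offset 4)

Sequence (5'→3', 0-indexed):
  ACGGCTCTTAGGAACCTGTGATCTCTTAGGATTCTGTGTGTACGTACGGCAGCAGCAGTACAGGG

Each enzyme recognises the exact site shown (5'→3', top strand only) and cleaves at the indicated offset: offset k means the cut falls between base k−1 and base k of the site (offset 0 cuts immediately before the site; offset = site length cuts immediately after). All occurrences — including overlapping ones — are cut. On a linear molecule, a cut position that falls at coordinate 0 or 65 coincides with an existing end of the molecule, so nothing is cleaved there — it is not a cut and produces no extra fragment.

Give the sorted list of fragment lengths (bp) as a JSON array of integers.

Per-enzyme occurrences:
  BxoIII GTAC/1: at [39, 43, 57] ⇒ [40, 44, 58]
  YnoI TGTG/3: at [16, 34, 36] ⇒ [19, 37, 39]
  TgoX TCTTAGG/4: at [5, 23] ⇒ [9, 27]

Pooled cuts: [9, 19, 27, 37, 39, 40, 44, 58]

Fragment lengths:
  [0,9): 9 bp
  [9,19): 10 bp
  [19,27): 8 bp
  [27,37): 10 bp
  [37,39): 2 bp
  [39,40): 1 bp
  [40,44): 4 bp
  [44,58): 14 bp
  [58,65): 7 bp

[1,2,4,7,8,9,10,10,14]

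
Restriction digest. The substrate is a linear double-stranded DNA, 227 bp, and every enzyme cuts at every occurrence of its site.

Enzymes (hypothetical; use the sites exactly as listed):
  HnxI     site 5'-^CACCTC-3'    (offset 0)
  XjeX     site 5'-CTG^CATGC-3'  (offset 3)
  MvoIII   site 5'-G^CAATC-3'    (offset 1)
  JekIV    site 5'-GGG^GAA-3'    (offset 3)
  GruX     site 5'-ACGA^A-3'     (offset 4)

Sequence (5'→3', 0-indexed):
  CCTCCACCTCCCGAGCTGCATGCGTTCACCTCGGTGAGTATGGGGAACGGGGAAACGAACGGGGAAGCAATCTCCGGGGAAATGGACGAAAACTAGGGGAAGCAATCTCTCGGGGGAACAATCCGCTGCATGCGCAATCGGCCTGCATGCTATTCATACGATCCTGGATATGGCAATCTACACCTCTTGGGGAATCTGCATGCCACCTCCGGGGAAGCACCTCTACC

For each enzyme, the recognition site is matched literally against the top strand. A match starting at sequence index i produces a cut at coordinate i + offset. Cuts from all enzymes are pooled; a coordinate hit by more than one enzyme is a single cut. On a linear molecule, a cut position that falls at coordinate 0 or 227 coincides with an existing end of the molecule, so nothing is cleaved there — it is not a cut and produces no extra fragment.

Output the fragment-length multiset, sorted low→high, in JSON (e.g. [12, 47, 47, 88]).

[4,4,4,4,5,5,6,7,7,7,7,8,9,10,10,11,11,11,11,13,13,14,18,28]

Site scan:
  HnxI (CACCTC, off=0): starts [4, 26, 180, 203, 217] → cuts [4, 26, 180, 203, 217]
  XjeX (CTGCATGC, off=3): starts [15, 125, 142, 195] → cuts [18, 128, 145, 198]
  MvoIII (GCAATC, off=1): starts [66, 101, 133, 172] → cuts [67, 102, 134, 173]
  JekIV (GGGGAA, off=3): starts [41, 48, 60, 75, 95, 112, 188, 210] → cuts [44, 51, 63, 78, 98, 115, 191, 213]
  GruX (ACGAA, off=4): starts [54, 85] → cuts [58, 89]

All cut coordinates (distinct, sorted): [4, 18, 26, 44, 51, 58, 63, 67, 78, 89, 98, 102, 115, 128, 134, 145, 173, 180, 191, 198, 203, 213, 217]

Fragments:
  [0,4): 4 bp
  [4,18): 14 bp
  [18,26): 8 bp
  [26,44): 18 bp
  [44,51): 7 bp
  [51,58): 7 bp
  [58,63): 5 bp
  [63,67): 4 bp
  [67,78): 11 bp
  [78,89): 11 bp
  [89,98): 9 bp
  [98,102): 4 bp
  [102,115): 13 bp
  [115,128): 13 bp
  [128,134): 6 bp
  [134,145): 11 bp
  [145,173): 28 bp
  [173,180): 7 bp
  [180,191): 11 bp
  [191,198): 7 bp
  [198,203): 5 bp
  [203,213): 10 bp
  [213,217): 4 bp
  [217,227): 10 bp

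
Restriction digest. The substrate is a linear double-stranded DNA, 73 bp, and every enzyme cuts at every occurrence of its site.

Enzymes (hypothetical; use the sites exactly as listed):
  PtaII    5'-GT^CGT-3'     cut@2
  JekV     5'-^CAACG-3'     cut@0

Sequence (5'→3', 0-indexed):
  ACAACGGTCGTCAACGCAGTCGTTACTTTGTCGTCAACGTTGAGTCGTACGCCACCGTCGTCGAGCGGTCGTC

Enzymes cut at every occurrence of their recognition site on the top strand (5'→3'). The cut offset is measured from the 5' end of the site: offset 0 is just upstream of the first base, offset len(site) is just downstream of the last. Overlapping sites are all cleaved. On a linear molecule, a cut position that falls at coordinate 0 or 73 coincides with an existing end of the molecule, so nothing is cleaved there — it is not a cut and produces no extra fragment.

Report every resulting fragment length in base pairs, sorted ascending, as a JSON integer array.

[1,3,3,4,7,9,11,11,11,13]

Site scan:
  PtaII GTCGT/2: at [6, 18, 29, 43, 56, 67] ⇒ [8, 20, 31, 45, 58, 69]
  JekV CAACG/0: at [1, 11, 34] ⇒ [1, 11, 34]

All cut coordinates (distinct, sorted): [1, 8, 11, 20, 31, 34, 45, 58, 69]

Fragment lengths:
  [0,1): 1 bp
  [1,8): 7 bp
  [8,11): 3 bp
  [11,20): 9 bp
  [20,31): 11 bp
  [31,34): 3 bp
  [34,45): 11 bp
  [45,58): 13 bp
  [58,69): 11 bp
  [69,73): 4 bp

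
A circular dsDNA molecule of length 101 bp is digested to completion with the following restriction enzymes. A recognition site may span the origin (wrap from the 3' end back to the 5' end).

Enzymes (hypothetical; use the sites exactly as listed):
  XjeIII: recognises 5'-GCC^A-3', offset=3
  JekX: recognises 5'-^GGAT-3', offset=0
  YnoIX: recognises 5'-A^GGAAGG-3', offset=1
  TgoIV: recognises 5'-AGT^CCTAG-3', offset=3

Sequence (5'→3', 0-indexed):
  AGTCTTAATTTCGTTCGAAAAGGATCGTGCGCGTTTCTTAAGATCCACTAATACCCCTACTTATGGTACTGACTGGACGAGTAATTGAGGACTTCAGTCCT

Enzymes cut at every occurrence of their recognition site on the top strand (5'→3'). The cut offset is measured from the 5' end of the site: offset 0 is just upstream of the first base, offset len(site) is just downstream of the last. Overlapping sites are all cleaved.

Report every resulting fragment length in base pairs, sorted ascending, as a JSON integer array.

[24,77]

Per-enzyme occurrences:
  XjeIII (GCCA, off=3): no sites
  JekX GGAT/0: at [21] ⇒ [21]
  YnoIX (AGGAAGG, off=1): no sites
  TgoIV AGTCCTAG/3: at [95] ⇒ [98]

All cut coordinates (distinct, sorted): [21, 98]

Fragments:
  21→98: 77 bp
  98→21 (wrap): 101-98+21 = 24 bp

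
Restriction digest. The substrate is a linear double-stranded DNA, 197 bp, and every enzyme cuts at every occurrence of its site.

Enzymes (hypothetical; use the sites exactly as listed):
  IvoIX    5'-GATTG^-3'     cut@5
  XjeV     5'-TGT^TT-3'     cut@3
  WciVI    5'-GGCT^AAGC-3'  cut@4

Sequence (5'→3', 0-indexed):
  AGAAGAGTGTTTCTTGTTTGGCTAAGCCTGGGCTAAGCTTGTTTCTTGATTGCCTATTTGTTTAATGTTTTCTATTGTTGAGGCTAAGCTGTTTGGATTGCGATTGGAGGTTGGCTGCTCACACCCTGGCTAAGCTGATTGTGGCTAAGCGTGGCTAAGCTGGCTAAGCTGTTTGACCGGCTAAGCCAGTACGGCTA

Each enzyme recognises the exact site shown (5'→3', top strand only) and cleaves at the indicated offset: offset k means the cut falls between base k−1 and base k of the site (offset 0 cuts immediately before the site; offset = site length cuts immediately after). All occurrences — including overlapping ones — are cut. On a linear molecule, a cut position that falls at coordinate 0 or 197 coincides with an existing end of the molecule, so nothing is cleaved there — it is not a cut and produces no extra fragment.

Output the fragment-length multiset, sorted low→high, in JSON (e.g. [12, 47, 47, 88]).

[5,6,6,7,7,7,7,8,8,9,9,10,10,10,10,10,11,15,17,25]

Scan for sites:
  IvoIX GATTG/5: at [47, 95, 101, 136] ⇒ [52, 100, 106, 141]
  XjeV TGTTT/3: at [7, 14, 39, 58, 65, 89, 169] ⇒ [10, 17, 42, 61, 68, 92, 172]
  WciVI GGCTAAGC/4: at [19, 30, 81, 127, 142, 152, 161, 178] ⇒ [23, 34, 85, 131, 146, 156, 165, 182]

Pooled cuts: [10, 17, 23, 34, 42, 52, 61, 68, 85, 92, 100, 106, 131, 141, 146, 156, 165, 172, 182]

Fragment lengths:
  [0,10): 10 bp
  [10,17): 7 bp
  [17,23): 6 bp
  [23,34): 11 bp
  [34,42): 8 bp
  [42,52): 10 bp
  [52,61): 9 bp
  [61,68): 7 bp
  [68,85): 17 bp
  [85,92): 7 bp
  [92,100): 8 bp
  [100,106): 6 bp
  [106,131): 25 bp
  [131,141): 10 bp
  [141,146): 5 bp
  [146,156): 10 bp
  [156,165): 9 bp
  [165,172): 7 bp
  [172,182): 10 bp
  [182,197): 15 bp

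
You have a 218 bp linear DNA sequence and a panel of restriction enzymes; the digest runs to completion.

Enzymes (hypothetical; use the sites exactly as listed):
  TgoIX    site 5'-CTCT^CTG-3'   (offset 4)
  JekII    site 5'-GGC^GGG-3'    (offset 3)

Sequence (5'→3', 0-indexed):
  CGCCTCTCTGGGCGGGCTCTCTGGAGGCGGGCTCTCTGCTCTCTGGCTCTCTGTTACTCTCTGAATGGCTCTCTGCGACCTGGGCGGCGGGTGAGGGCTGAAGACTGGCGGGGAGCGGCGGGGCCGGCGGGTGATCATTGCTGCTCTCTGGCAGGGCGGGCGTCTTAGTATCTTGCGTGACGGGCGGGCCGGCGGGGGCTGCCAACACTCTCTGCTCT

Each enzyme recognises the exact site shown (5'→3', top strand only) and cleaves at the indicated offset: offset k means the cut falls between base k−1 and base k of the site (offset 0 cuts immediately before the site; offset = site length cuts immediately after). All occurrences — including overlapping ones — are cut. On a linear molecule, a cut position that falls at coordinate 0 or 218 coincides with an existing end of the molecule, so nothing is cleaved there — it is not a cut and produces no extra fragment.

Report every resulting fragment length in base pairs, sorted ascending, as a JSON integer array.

Per-enzyme occurrences:
  TgoIX (CTCTCTG, off=4): starts [3, 16, 31, 38, 46, 56, 68, 143, 207] → cuts [7, 20, 35, 42, 50, 60, 72, 147, 211]
  JekII (GGCGGG, off=3): starts [10, 25, 85, 106, 116, 125, 154, 182, 190] → cuts [13, 28, 88, 109, 119, 128, 157, 185, 193]

All cut coordinates (distinct, sorted): [7, 13, 20, 28, 35, 42, 50, 60, 72, 88, 109, 119, 128, 147, 157, 185, 193, 211]

Fragments:
  [0,7): 7 bp
  [7,13): 6 bp
  [13,20): 7 bp
  [20,28): 8 bp
  [28,35): 7 bp
  [35,42): 7 bp
  [42,50): 8 bp
  [50,60): 10 bp
  [60,72): 12 bp
  [72,88): 16 bp
  [88,109): 21 bp
  [109,119): 10 bp
  [119,128): 9 bp
  [128,147): 19 bp
  [147,157): 10 bp
  [157,185): 28 bp
  [185,193): 8 bp
  [193,211): 18 bp
  [211,218): 7 bp

[6,7,7,7,7,7,8,8,8,9,10,10,10,12,16,18,19,21,28]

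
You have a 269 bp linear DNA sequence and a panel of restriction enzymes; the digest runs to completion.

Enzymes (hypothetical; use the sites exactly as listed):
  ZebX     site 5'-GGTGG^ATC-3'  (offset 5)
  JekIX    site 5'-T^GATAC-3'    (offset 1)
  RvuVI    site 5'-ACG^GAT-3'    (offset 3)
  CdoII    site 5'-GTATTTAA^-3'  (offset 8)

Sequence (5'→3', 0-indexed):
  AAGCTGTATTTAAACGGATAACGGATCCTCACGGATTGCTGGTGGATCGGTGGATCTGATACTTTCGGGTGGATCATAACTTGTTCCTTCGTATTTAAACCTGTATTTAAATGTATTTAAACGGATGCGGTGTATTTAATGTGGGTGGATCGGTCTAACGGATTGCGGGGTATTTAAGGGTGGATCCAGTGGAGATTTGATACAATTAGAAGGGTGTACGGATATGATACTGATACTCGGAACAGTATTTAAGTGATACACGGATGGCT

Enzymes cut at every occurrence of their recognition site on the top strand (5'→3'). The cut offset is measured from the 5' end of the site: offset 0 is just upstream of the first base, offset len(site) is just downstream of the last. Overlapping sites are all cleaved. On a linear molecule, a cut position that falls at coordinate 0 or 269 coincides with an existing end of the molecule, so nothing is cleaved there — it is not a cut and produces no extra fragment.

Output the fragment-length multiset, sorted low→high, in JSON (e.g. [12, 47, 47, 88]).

Scan for sites:
  ZebX (GGTGGATC, off=5): starts [40, 48, 67, 143, 178] → cuts [45, 53, 72, 148, 183]
  JekIX (TGATAC, off=1): starts [56, 197, 224, 230, 253] → cuts [57, 198, 225, 231, 254]
  RvuVI (ACGGAT, off=3): starts [13, 20, 30, 120, 157, 217, 259] → cuts [16, 23, 33, 123, 160, 220, 262]
  CdoII (GTATTTAA, off=8): starts [5, 90, 102, 112, 131, 169, 244] → cuts [13, 98, 110, 120, 139, 177, 252]

Pooled cuts: [13, 16, 23, 33, 45, 53, 57, 72, 98, 110, 120, 123, 139, 148, 160, 177, 183, 198, 220, 225, 231, 252, 254, 262]

Fragment lengths:
  [0,13): 13 bp
  [13,16): 3 bp
  [16,23): 7 bp
  [23,33): 10 bp
  [33,45): 12 bp
  [45,53): 8 bp
  [53,57): 4 bp
  [57,72): 15 bp
  [72,98): 26 bp
  [98,110): 12 bp
  [110,120): 10 bp
  [120,123): 3 bp
  [123,139): 16 bp
  [139,148): 9 bp
  [148,160): 12 bp
  [160,177): 17 bp
  [177,183): 6 bp
  [183,198): 15 bp
  [198,220): 22 bp
  [220,225): 5 bp
  [225,231): 6 bp
  [231,252): 21 bp
  [252,254): 2 bp
  [254,262): 8 bp
  [262,269): 7 bp

[2,3,3,4,5,6,6,7,7,8,8,9,10,10,12,12,12,13,15,15,16,17,21,22,26]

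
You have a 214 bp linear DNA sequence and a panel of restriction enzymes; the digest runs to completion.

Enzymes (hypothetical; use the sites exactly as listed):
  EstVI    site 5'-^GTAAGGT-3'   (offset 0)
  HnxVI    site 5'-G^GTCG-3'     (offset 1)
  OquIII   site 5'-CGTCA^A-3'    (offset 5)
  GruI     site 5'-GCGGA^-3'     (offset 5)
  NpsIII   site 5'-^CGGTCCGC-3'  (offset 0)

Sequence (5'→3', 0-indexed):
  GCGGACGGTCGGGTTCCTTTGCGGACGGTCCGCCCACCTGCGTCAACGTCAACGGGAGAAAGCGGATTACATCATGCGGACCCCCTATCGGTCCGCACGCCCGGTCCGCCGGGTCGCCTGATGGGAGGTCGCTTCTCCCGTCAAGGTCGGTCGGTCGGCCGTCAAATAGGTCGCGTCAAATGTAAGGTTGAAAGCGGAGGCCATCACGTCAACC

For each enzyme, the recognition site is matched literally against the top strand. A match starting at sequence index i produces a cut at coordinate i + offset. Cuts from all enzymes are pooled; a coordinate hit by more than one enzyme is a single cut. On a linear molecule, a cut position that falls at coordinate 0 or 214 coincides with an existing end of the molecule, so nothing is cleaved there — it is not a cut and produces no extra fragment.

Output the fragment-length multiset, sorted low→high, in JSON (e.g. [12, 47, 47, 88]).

[2,2,3,3,4,4,5,5,6,8,9,11,11,13,13,14,15,15,16,17,18,20]

Per-enzyme occurrences:
  EstVI (GTAAGGT, off=0): starts [181] → cuts [181]
  HnxVI (GGTCG, off=1): starts [6, 111, 126, 144, 148, 152, 168] → cuts [7, 112, 127, 145, 149, 153, 169]
  OquIII (CGTCAA, off=5): starts [40, 46, 138, 159, 173, 206] → cuts [45, 51, 143, 164, 178, 211]
  GruI (GCGGA, off=5): starts [0, 20, 61, 75, 193] → cuts [5, 25, 66, 80, 198]
  NpsIII (CGGTCCGC, off=0): starts [25, 88, 101] → cuts [25, 88, 101]

Pooled cuts: [5, 7, 25, 45, 51, 66, 80, 88, 101, 112, 127, 143, 145, 149, 153, 164, 169, 178, 181, 198, 211]

Fragments:
  [0,5): 5 bp
  [5,7): 2 bp
  [7,25): 18 bp
  [25,45): 20 bp
  [45,51): 6 bp
  [51,66): 15 bp
  [66,80): 14 bp
  [80,88): 8 bp
  [88,101): 13 bp
  [101,112): 11 bp
  [112,127): 15 bp
  [127,143): 16 bp
  [143,145): 2 bp
  [145,149): 4 bp
  [149,153): 4 bp
  [153,164): 11 bp
  [164,169): 5 bp
  [169,178): 9 bp
  [178,181): 3 bp
  [181,198): 17 bp
  [198,211): 13 bp
  [211,214): 3 bp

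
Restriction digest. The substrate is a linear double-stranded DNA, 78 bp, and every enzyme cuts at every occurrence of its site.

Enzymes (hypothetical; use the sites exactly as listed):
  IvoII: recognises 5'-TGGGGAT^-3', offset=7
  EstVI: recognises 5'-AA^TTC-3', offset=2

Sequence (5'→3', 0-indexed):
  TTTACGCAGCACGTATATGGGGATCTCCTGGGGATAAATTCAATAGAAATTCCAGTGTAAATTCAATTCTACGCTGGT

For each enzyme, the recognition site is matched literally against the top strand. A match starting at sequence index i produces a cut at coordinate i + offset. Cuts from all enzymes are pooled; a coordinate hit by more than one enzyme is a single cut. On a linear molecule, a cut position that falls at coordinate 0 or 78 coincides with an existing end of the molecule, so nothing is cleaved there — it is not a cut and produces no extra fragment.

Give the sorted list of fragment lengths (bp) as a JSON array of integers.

[3,5,11,11,12,12,24]

Per-enzyme occurrences:
  IvoII TGGGGAT/7: at [17, 28] ⇒ [24, 35]
  EstVI AATTC/2: at [36, 47, 59, 64] ⇒ [38, 49, 61, 66]

All cut coordinates (distinct, sorted): [24, 35, 38, 49, 61, 66]

Fragments:
  [0,24): 24 bp
  [24,35): 11 bp
  [35,38): 3 bp
  [38,49): 11 bp
  [49,61): 12 bp
  [61,66): 5 bp
  [66,78): 12 bp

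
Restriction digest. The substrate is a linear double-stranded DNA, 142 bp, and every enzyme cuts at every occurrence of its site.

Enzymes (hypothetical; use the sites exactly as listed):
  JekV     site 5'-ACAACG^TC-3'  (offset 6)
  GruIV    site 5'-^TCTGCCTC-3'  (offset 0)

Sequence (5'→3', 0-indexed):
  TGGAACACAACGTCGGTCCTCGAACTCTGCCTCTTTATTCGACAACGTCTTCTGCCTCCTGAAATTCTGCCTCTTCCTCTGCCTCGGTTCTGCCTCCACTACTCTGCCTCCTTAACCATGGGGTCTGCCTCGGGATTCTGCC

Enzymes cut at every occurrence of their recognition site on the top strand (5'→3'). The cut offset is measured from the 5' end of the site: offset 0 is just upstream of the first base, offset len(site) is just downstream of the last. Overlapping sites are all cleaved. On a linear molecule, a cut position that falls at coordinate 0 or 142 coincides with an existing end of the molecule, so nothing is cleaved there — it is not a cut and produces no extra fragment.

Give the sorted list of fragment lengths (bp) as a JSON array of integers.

Site scan:
  JekV (ACAACGTC, off=6): starts [6, 41] → cuts [12, 47]
  GruIV (TCTGCCTC, off=0): starts [25, 50, 65, 77, 88, 102, 123] → cuts [25, 50, 65, 77, 88, 102, 123]

All cut coordinates (distinct, sorted): [12, 25, 47, 50, 65, 77, 88, 102, 123]

Fragments:
  [0,12): 12 bp
  [12,25): 13 bp
  [25,47): 22 bp
  [47,50): 3 bp
  [50,65): 15 bp
  [65,77): 12 bp
  [77,88): 11 bp
  [88,102): 14 bp
  [102,123): 21 bp
  [123,142): 19 bp

[3,11,12,12,13,14,15,19,21,22]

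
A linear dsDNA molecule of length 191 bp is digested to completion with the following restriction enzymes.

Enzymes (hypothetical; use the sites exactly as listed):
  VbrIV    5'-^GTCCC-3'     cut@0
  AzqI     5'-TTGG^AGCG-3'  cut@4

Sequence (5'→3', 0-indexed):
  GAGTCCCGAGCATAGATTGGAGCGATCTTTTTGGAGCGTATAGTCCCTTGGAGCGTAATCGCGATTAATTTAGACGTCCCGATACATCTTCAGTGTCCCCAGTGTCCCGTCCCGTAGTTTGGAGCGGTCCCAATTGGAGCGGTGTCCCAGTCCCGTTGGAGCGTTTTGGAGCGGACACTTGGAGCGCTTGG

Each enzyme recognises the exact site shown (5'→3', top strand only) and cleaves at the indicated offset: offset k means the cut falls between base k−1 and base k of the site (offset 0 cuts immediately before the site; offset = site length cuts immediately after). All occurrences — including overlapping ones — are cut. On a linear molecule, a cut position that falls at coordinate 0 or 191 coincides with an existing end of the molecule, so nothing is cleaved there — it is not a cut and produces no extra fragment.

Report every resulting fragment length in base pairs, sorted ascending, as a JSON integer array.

[2,4,5,6,6,8,9,9,9,10,10,11,13,14,14,18,19,24]

Per-enzyme occurrences:
  VbrIV (GTCCC, off=0): starts [2, 42, 75, 94, 103, 108, 126, 143, 149] → cuts [2, 42, 75, 94, 103, 108, 126, 143, 149]
  AzqI (TTGGAGCG, off=4): starts [16, 30, 47, 118, 133, 155, 165, 178] → cuts [20, 34, 51, 122, 137, 159, 169, 182]

Pooled cuts: [2, 20, 34, 42, 51, 75, 94, 103, 108, 122, 126, 137, 143, 149, 159, 169, 182]

Fragment lengths:
  [0,2): 2 bp
  [2,20): 18 bp
  [20,34): 14 bp
  [34,42): 8 bp
  [42,51): 9 bp
  [51,75): 24 bp
  [75,94): 19 bp
  [94,103): 9 bp
  [103,108): 5 bp
  [108,122): 14 bp
  [122,126): 4 bp
  [126,137): 11 bp
  [137,143): 6 bp
  [143,149): 6 bp
  [149,159): 10 bp
  [159,169): 10 bp
  [169,182): 13 bp
  [182,191): 9 bp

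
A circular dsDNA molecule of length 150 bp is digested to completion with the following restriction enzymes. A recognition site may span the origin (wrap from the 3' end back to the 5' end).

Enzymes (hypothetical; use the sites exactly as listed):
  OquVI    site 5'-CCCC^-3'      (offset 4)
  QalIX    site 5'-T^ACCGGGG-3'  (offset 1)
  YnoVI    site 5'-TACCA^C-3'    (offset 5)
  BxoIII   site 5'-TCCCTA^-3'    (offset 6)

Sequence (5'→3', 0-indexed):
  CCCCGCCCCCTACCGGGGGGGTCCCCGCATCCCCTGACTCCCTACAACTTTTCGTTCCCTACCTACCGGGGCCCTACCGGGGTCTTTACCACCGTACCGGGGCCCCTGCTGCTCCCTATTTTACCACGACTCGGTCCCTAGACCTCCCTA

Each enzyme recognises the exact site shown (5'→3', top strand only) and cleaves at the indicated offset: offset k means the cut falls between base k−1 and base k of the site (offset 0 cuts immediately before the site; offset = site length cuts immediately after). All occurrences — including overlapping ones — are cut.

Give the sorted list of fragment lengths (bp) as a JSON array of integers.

Per-enzyme occurrences:
  OquVI (CCCC, off=4): starts [0, 5, 6, 22, 30, 102] → cuts [4, 9, 10, 26, 34, 106]
  QalIX (TACCGGGG, off=1): starts [10, 63, 74, 94] → cuts [11, 64, 75, 95]
  YnoVI (TACCAC, off=5): starts [86, 121] → cuts [91, 126]
  BxoIII (TCCCTA, off=6): starts [38, 55, 112, 134, 144] → cuts [0, 44, 61, 118, 140]

Pooled cuts: [0, 4, 9, 10, 11, 26, 34, 44, 61, 64, 75, 91, 95, 106, 118, 126, 140]

Fragments:
  0→4: 4 bp
  4→9: 5 bp
  9→10: 1 bp
  10→11: 1 bp
  11→26: 15 bp
  26→34: 8 bp
  34→44: 10 bp
  44→61: 17 bp
  61→64: 3 bp
  64→75: 11 bp
  75→91: 16 bp
  91→95: 4 bp
  95→106: 11 bp
  106→118: 12 bp
  118→126: 8 bp
  126→140: 14 bp
  140→0 (wrap): 150-140+0 = 10 bp

[1,1,3,4,4,5,8,8,10,10,11,11,12,14,15,16,17]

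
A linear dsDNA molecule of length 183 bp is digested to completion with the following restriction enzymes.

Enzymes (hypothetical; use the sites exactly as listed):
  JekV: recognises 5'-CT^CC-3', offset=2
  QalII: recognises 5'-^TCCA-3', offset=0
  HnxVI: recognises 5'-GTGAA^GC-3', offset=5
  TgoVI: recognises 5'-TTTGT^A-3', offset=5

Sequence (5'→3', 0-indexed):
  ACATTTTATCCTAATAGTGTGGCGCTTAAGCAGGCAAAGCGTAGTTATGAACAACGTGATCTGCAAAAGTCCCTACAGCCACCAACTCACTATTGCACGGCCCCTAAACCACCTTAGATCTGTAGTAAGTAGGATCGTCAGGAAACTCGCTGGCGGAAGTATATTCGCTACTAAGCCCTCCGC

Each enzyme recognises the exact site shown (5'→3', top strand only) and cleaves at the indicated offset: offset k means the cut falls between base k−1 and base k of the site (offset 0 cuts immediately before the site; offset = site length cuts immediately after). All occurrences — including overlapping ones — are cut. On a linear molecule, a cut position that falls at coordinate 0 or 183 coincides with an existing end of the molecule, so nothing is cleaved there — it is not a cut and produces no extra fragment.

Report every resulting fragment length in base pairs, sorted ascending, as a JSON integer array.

Site scan:
  JekV (CTCC, off=2): starts [177] → cuts [179]
  QalII (TCCA, off=0): no sites
  HnxVI (GTGAAGC, off=5): no sites
  TgoVI (TTTGTA, off=5): no sites

Pooled cuts: [179]

Fragment lengths:
  [0,179): 179 bp
  [179,183): 4 bp

[4,179]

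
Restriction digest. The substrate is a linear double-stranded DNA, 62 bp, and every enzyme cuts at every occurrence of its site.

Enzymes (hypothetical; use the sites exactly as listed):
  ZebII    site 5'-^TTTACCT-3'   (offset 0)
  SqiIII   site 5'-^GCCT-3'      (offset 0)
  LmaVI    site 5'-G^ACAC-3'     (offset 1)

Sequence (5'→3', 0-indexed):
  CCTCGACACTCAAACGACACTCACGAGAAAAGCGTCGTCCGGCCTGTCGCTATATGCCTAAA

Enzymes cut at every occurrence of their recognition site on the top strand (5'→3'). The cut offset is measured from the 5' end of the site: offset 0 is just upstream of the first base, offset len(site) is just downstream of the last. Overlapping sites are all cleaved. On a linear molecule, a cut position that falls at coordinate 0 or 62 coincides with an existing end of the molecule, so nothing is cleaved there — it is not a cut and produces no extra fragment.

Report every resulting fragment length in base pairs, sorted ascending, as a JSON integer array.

Per-enzyme occurrences:
  ZebII (TTTACCT, off=0): no sites
  SqiIII (GCCT, off=0): starts [41, 55] → cuts [41, 55]
  LmaVI (GACAC, off=1): starts [4, 15] → cuts [5, 16]

All cut coordinates (distinct, sorted): [5, 16, 41, 55]

Fragment lengths:
  [0,5): 5 bp
  [5,16): 11 bp
  [16,41): 25 bp
  [41,55): 14 bp
  [55,62): 7 bp

[5,7,11,14,25]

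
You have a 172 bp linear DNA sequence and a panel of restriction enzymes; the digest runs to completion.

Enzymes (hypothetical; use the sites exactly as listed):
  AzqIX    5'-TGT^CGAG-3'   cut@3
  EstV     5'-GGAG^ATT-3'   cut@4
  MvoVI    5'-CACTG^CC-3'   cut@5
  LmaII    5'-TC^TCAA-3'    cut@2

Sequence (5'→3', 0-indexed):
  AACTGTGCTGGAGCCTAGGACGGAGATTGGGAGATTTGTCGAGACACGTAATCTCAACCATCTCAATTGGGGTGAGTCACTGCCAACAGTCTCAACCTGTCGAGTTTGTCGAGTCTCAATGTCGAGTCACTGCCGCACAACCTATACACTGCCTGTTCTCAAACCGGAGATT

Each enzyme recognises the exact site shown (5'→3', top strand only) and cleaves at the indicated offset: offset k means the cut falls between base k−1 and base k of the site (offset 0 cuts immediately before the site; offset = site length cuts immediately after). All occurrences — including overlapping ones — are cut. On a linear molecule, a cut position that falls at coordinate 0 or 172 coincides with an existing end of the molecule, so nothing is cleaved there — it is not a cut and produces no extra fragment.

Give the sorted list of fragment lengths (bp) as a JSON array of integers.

Site scan:
  AzqIX TGTCGAG/3: at [36, 97, 106, 119] ⇒ [39, 100, 109, 122]
  EstV GGAGATT/4: at [21, 29, 165] ⇒ [25, 33, 169]
  MvoVI CACTGCC/5: at [77, 127, 146] ⇒ [82, 132, 151]
  LmaII TCTCAA/2: at [51, 60, 89, 113, 156] ⇒ [53, 62, 91, 115, 158]

All cut coordinates (distinct, sorted): [25, 33, 39, 53, 62, 82, 91, 100, 109, 115, 122, 132, 151, 158, 169]

Fragments:
  [0,25): 25 bp
  [25,33): 8 bp
  [33,39): 6 bp
  [39,53): 14 bp
  [53,62): 9 bp
  [62,82): 20 bp
  [82,91): 9 bp
  [91,100): 9 bp
  [100,109): 9 bp
  [109,115): 6 bp
  [115,122): 7 bp
  [122,132): 10 bp
  [132,151): 19 bp
  [151,158): 7 bp
  [158,169): 11 bp
  [169,172): 3 bp

[3,6,6,7,7,8,9,9,9,9,10,11,14,19,20,25]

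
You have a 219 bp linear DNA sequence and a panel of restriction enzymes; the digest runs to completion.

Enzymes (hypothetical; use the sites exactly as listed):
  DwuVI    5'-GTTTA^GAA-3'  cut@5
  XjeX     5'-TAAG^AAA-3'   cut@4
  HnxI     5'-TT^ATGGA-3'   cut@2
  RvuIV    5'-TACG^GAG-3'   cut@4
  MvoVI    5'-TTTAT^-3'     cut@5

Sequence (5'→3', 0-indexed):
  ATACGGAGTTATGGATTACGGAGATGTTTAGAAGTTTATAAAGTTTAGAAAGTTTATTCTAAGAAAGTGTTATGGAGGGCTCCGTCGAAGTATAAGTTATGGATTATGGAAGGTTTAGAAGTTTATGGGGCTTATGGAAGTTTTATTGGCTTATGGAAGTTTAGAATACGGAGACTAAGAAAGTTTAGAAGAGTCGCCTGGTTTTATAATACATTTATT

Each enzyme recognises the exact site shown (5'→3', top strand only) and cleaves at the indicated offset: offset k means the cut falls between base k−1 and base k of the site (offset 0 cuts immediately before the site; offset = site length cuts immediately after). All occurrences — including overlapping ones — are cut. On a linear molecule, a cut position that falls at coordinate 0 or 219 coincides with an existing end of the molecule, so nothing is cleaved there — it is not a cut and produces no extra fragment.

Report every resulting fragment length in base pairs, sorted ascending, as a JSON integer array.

[1,5,5,6,6,7,7,7,8,8,8,9,9,9,10,10,10,11,11,12,13,20,27]

Scan for sites:
  DwuVI (GTTTAGAA, off=5): starts [25, 42, 112, 158, 182] → cuts [30, 47, 117, 163, 187]
  XjeX (TAAGAAA, off=4): starts [59, 175] → cuts [63, 179]
  HnxI (TTATGGA, off=2): starts [8, 69, 96, 103, 131, 150] → cuts [10, 71, 98, 105, 133, 152]
  RvuIV (TACGGAG, off=4): starts [1, 16, 166] → cuts [5, 20, 170]
  MvoVI (TTTAT, off=5): starts [34, 52, 121, 141, 202, 213] → cuts [39, 57, 126, 146, 207, 218]

All cut coordinates (distinct, sorted): [5, 10, 20, 30, 39, 47, 57, 63, 71, 98, 105, 117, 126, 133, 146, 152, 163, 170, 179, 187, 207, 218]

Fragment lengths:
  [0,5): 5 bp
  [5,10): 5 bp
  [10,20): 10 bp
  [20,30): 10 bp
  [30,39): 9 bp
  [39,47): 8 bp
  [47,57): 10 bp
  [57,63): 6 bp
  [63,71): 8 bp
  [71,98): 27 bp
  [98,105): 7 bp
  [105,117): 12 bp
  [117,126): 9 bp
  [126,133): 7 bp
  [133,146): 13 bp
  [146,152): 6 bp
  [152,163): 11 bp
  [163,170): 7 bp
  [170,179): 9 bp
  [179,187): 8 bp
  [187,207): 20 bp
  [207,218): 11 bp
  [218,219): 1 bp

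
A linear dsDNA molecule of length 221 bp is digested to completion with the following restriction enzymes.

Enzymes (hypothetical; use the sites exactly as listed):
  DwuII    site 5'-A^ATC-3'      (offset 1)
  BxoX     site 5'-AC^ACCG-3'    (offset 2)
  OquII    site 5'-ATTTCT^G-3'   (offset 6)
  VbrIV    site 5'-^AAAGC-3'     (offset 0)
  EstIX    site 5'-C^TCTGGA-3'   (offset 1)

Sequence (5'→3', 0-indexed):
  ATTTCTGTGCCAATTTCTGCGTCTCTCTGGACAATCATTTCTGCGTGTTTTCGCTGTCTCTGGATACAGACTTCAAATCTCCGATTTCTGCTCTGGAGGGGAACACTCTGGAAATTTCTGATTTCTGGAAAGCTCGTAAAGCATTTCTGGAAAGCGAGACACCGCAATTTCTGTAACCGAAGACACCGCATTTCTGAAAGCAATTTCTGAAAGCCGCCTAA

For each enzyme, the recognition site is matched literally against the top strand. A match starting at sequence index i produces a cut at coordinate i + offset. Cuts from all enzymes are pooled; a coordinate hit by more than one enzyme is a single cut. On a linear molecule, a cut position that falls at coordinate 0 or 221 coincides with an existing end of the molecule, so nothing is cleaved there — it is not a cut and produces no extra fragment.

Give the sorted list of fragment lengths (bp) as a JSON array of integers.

Scan for sites:
  DwuII AATC/1: at [32, 75] ⇒ [33, 76]
  BxoX ACACCG/2: at [158, 182] ⇒ [160, 184]
  OquII ATTTCTG/6: at [0, 12, 36, 83, 113, 120, 142, 166, 189, 202] ⇒ [6, 18, 42, 89, 119, 126, 148, 172, 195, 208]
  VbrIV AAAGC/0: at [128, 137, 150, 196, 209] ⇒ [128, 137, 150, 196, 209]
  EstIX CTCTGGA/1: at [24, 57, 90, 105] ⇒ [25, 58, 91, 106]

All cut coordinates (distinct, sorted): [6, 18, 25, 33, 42, 58, 76, 89, 91, 106, 119, 126, 128, 137, 148, 150, 160, 172, 184, 195, 196, 208, 209]

Fragment lengths:
  [0,6): 6 bp
  [6,18): 12 bp
  [18,25): 7 bp
  [25,33): 8 bp
  [33,42): 9 bp
  [42,58): 16 bp
  [58,76): 18 bp
  [76,89): 13 bp
  [89,91): 2 bp
  [91,106): 15 bp
  [106,119): 13 bp
  [119,126): 7 bp
  [126,128): 2 bp
  [128,137): 9 bp
  [137,148): 11 bp
  [148,150): 2 bp
  [150,160): 10 bp
  [160,172): 12 bp
  [172,184): 12 bp
  [184,195): 11 bp
  [195,196): 1 bp
  [196,208): 12 bp
  [208,209): 1 bp
  [209,221): 12 bp

[1,1,2,2,2,6,7,7,8,9,9,10,11,11,12,12,12,12,12,13,13,15,16,18]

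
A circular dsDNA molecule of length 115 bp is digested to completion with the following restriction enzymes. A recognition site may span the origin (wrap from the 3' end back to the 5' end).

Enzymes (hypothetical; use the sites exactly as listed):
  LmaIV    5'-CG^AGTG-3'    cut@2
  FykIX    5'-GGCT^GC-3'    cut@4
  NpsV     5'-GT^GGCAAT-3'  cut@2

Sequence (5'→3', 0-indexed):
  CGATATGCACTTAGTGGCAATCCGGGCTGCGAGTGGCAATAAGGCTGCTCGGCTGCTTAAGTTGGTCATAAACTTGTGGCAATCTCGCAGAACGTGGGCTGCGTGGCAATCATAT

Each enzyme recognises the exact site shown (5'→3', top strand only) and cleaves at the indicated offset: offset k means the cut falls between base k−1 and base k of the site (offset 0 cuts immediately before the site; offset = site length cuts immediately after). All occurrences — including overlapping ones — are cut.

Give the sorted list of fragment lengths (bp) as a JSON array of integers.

[3,3,4,8,12,13,23,23,26]

Site scan:
  LmaIV (CGAGTG, off=2): starts [29] → cuts [31]
  FykIX (GGCTGC, off=4): starts [24, 42, 50, 96] → cuts [28, 46, 54, 100]
  NpsV (GTGGCAAT, off=2): starts [13, 32, 75, 102] → cuts [15, 34, 77, 104]

All cut coordinates (distinct, sorted): [15, 28, 31, 34, 46, 54, 77, 100, 104]

Fragments:
  15→28: 13 bp
  28→31: 3 bp
  31→34: 3 bp
  34→46: 12 bp
  46→54: 8 bp
  54→77: 23 bp
  77→100: 23 bp
  100→104: 4 bp
  104→15 (wrap): 115-104+15 = 26 bp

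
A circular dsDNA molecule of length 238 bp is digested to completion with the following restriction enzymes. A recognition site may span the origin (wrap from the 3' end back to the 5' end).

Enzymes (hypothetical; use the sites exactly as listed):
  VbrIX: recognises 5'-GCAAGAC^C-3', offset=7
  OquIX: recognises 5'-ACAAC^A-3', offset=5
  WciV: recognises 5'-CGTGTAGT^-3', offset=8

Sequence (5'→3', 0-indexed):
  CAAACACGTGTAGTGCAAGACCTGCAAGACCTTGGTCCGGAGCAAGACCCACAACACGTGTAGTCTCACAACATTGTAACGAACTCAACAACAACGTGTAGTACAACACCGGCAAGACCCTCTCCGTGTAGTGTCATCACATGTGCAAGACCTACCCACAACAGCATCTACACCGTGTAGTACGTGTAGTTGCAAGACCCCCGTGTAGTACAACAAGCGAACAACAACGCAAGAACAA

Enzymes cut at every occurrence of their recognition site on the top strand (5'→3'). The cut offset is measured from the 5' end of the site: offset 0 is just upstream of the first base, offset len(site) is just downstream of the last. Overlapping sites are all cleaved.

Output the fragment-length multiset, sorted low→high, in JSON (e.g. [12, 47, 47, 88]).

[5,5,7,7,8,8,9,9,9,10,11,11,11,11,13,14,14,18,19,19,20]

Per-enzyme occurrences:
  VbrIX (GCAAGACC, off=7): starts [14, 23, 41, 111, 144, 191] → cuts [21, 30, 48, 118, 151, 198]
  OquIX (ACAACA, off=5): starts [50, 67, 87, 102, 157, 209, 220, 234] → cuts [1, 55, 72, 92, 107, 162, 214, 225]
  WciV (CGTGTAGT, off=8): starts [6, 56, 94, 124, 173, 182, 201] → cuts [14, 64, 102, 132, 181, 190, 209]

All cut coordinates (distinct, sorted): [1, 14, 21, 30, 48, 55, 64, 72, 92, 102, 107, 118, 132, 151, 162, 181, 190, 198, 209, 214, 225]

Fragment lengths:
  1→14: 13 bp
  14→21: 7 bp
  21→30: 9 bp
  30→48: 18 bp
  48→55: 7 bp
  55→64: 9 bp
  64→72: 8 bp
  72→92: 20 bp
  92→102: 10 bp
  102→107: 5 bp
  107→118: 11 bp
  118→132: 14 bp
  132→151: 19 bp
  151→162: 11 bp
  162→181: 19 bp
  181→190: 9 bp
  190→198: 8 bp
  198→209: 11 bp
  209→214: 5 bp
  214→225: 11 bp
  225→1 (wrap): 238-225+1 = 14 bp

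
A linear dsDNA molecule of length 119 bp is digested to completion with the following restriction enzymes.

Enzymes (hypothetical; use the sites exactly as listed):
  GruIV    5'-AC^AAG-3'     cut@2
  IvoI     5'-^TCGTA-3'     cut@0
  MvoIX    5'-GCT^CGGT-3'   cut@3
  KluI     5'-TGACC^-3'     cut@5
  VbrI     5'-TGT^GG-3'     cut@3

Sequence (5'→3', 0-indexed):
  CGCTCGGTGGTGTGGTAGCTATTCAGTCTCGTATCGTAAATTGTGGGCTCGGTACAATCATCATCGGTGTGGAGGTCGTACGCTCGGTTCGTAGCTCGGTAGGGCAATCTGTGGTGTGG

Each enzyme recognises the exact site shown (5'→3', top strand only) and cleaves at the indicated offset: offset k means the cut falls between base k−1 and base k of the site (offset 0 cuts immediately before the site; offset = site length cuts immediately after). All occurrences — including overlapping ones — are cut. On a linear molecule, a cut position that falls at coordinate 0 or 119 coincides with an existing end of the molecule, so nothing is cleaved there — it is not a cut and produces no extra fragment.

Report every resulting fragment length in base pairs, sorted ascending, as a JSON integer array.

[2,4,4,5,5,5,5,8,9,9,11,15,16,21]

Scan for sites:
  GruIV (ACAAG, off=2): no sites
  IvoI TCGTA/0: at [28, 33, 75, 88] ⇒ [28, 33, 75, 88]
  MvoIX GCTCGGT/3: at [1, 46, 81, 93] ⇒ [4, 49, 84, 96]
  KluI (TGACC, off=5): no sites
  VbrI TGTGG/3: at [10, 41, 67, 109, 114] ⇒ [13, 44, 70, 112, 117]

All cut coordinates (distinct, sorted): [4, 13, 28, 33, 44, 49, 70, 75, 84, 88, 96, 112, 117]

Fragments:
  [0,4): 4 bp
  [4,13): 9 bp
  [13,28): 15 bp
  [28,33): 5 bp
  [33,44): 11 bp
  [44,49): 5 bp
  [49,70): 21 bp
  [70,75): 5 bp
  [75,84): 9 bp
  [84,88): 4 bp
  [88,96): 8 bp
  [96,112): 16 bp
  [112,117): 5 bp
  [117,119): 2 bp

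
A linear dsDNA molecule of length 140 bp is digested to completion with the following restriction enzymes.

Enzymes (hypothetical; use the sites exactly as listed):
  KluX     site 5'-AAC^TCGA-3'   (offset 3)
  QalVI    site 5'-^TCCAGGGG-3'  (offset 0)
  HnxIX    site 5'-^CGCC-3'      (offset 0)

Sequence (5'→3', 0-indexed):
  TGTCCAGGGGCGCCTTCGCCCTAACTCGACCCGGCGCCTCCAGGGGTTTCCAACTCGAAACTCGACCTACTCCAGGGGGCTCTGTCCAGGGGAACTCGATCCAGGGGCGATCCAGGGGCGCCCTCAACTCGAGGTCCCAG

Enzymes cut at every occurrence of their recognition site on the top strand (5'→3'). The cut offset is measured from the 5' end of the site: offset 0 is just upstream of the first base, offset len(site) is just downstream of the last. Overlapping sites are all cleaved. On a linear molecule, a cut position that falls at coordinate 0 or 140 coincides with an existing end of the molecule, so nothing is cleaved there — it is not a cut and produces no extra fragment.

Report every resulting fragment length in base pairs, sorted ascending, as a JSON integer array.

Site scan:
  KluX (AACTCGA, off=3): starts [22, 51, 58, 92, 125] → cuts [25, 54, 61, 95, 128]
  QalVI (TCCAGGGG, off=0): starts [2, 38, 70, 84, 99, 110] → cuts [2, 38, 70, 84, 99, 110]
  HnxIX (CGCC, off=0): starts [10, 16, 34, 118] → cuts [10, 16, 34, 118]

Pooled cuts: [2, 10, 16, 25, 34, 38, 54, 61, 70, 84, 95, 99, 110, 118, 128]

Fragment lengths:
  [0,2): 2 bp
  [2,10): 8 bp
  [10,16): 6 bp
  [16,25): 9 bp
  [25,34): 9 bp
  [34,38): 4 bp
  [38,54): 16 bp
  [54,61): 7 bp
  [61,70): 9 bp
  [70,84): 14 bp
  [84,95): 11 bp
  [95,99): 4 bp
  [99,110): 11 bp
  [110,118): 8 bp
  [118,128): 10 bp
  [128,140): 12 bp

[2,4,4,6,7,8,8,9,9,9,10,11,11,12,14,16]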